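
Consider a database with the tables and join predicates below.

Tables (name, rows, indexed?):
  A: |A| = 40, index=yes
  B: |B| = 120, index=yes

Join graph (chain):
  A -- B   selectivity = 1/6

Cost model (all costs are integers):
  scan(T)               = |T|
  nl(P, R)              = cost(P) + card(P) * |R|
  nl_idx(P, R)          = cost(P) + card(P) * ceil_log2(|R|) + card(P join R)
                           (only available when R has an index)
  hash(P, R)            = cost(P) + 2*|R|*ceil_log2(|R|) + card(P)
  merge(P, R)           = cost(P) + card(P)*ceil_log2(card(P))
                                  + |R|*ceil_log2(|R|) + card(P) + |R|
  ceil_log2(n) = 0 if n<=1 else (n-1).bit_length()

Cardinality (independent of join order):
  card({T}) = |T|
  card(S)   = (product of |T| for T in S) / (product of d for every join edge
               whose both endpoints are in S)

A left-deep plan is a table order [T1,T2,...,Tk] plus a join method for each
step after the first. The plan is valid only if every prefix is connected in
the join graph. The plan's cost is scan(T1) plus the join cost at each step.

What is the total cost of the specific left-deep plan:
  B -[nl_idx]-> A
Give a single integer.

1640

step 1: scan B: cost=120, card=120
step 2: join A via nl_idx
    card(P join A) = 120*40/(6) = 800
    cost = 120 + 120*6 + 800 = 1640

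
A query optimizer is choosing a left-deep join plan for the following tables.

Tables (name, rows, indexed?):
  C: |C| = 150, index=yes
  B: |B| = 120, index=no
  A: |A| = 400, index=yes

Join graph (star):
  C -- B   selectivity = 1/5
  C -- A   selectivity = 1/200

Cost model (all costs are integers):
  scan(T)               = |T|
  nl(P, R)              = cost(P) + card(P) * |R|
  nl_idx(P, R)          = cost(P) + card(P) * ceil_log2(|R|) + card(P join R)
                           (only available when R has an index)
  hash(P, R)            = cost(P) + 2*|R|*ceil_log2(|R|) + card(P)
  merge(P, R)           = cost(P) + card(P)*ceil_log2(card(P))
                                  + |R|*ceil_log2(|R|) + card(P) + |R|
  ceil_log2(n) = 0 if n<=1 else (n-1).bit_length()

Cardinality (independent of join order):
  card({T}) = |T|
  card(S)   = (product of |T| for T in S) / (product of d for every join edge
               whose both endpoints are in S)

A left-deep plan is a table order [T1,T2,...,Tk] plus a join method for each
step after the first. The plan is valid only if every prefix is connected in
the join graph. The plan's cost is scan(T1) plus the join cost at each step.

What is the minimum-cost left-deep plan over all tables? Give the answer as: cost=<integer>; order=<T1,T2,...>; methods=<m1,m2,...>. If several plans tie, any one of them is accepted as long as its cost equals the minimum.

Selinger DP (subsets sized 1..n):
  {C}: scan cost=150, card=150
  {B}: scan cost=120, card=120
  {A}: scan cost=400, card=400
  {BC}: card=3600; try (B,hash)→1980, (C,merge)→2430, (B,merge)→2460, (C,hash)→2640, (C,nl_idx)→4680, (C,nl)→18120 …(+1); best=1980 via (B,hash)
  {AC}: card=300; try (A,nl_idx)→1800, (C,hash)→3200, (C,nl_idx)→3900, (A,merge)→5500, (C,merge)→5750, (A,hash)→7500 …(+2); best=1800 via (A,nl_idx)
  {ABC}: card=7200; try (B,hash)→3780, (B,merge)→5760, (A,hash)→12780, (B,nl)→37800, (A,nl_idx)→41580, (A,merge)→52780 …(+1); best=3780 via (B,hash)

cost=3780; order=C,A,B; methods=nl_idx,hash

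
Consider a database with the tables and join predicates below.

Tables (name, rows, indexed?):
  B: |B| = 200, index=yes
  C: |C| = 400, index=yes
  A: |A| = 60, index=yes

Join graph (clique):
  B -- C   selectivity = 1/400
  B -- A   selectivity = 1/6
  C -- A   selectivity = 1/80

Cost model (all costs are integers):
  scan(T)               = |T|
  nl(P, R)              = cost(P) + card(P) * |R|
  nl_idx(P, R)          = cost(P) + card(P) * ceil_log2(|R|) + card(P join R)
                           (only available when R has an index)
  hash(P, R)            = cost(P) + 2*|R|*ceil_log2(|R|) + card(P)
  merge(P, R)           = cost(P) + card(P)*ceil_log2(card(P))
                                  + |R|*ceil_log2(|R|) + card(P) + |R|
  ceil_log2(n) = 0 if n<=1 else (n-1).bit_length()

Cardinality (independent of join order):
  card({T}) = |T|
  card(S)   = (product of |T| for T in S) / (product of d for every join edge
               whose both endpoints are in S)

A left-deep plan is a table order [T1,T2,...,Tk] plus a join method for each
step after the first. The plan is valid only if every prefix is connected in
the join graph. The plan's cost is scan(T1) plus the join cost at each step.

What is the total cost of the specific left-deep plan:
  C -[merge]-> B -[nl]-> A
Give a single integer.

18200

step 1: scan C: cost=400, card=400
step 2: join B via merge
    card(P join B) = 400*200/(400) = 200
    cost = 400 + 400*9 + 200*8 + 400 + 200 = 6200
step 3: join A via nl
    card(P join A) = 200*60/(6*80) = 25
    cost = 6200 + 200*60 = 18200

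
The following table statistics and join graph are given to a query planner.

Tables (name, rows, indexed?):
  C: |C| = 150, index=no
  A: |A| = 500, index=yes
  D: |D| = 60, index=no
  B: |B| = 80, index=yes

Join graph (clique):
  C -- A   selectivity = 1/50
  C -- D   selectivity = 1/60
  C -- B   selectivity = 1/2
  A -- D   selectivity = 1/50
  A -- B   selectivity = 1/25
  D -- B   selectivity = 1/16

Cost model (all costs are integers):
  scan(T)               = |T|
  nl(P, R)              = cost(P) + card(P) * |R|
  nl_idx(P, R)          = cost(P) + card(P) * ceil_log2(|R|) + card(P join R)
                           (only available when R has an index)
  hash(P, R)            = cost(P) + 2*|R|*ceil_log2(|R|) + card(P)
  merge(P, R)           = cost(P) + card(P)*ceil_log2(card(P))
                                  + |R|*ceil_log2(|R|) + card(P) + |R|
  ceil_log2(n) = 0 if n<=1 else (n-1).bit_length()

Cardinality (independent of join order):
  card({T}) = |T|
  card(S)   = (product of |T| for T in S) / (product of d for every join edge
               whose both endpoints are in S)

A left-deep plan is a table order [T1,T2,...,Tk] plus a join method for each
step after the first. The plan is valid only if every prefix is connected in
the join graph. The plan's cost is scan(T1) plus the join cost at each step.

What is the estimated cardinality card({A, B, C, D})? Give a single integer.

Tables in S: A(500), B(80), C(150), D(60)
Edges inside S: C-A(d=50), C-D(d=60), C-B(d=2), A-D(d=50), A-B(d=25), D-B(d=16)
numerator = 500 * 80 * 150 * 60 = 360000000
denominator = 50 * 60 * 2 * 50 * 25 * 16 = 120000000
card(S) = 360000000 / 120000000 = 3

3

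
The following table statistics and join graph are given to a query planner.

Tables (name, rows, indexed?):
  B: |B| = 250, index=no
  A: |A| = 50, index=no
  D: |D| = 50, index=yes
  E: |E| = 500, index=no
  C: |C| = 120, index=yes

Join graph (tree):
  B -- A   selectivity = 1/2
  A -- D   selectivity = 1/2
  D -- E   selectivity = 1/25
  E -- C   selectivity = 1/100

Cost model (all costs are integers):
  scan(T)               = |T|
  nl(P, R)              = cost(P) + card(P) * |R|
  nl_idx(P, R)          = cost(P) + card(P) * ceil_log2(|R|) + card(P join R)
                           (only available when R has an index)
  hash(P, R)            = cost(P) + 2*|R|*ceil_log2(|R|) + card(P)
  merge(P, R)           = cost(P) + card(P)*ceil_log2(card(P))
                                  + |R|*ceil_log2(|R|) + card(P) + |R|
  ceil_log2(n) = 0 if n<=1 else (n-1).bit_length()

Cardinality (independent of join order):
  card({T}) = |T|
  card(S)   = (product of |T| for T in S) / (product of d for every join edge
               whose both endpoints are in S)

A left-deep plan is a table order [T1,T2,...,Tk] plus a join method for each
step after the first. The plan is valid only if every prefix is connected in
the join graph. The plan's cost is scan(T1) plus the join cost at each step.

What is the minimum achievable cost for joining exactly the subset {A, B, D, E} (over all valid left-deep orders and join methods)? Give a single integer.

32200

Selinger DP over subsets of {A,B,D,E}:
  {B}: scan cost=250, card=250
  {A}: scan cost=50, card=50
  {D}: scan cost=50, card=50
  {E}: scan cost=500, card=500
  {AB}: card=6250; try (A,hash)→1100, (B,merge)→2650, (A,merge)→2850, (B,hash)→4100, (B,nl)→12550, (A,nl)→12750; best=1100 via (A,hash)
  {AD}: card=1250; try (D,hash)→700, (A,hash)→700, (D,merge)→750, (A,merge)→750, (D,nl_idx)→1600, (D,nl)→2550 …(+1); best=700 via (D,hash)
  {DE}: card=1000; try (D,hash)→1600, (D,nl_idx)→4500, (E,merge)→5400, (D,merge)→5850, (E,hash)→9100, (E,nl)→25050 …(+1); best=1600 via (D,hash)
  {ABD}: card=156250; try (B,hash)→5950, (D,hash)→7950, (B,merge)→17950, (D,merge)→88950, (D,nl_idx)→194850, (B,nl)→313200 …(+1); best=5950 via (B,hash)
  {ADE}: card=25000; try (A,hash)→3200, (E,hash)→10950, (A,merge)→12950, (E,merge)→20700, (A,nl)→51600, (E,nl)→625700; best=3200 via (A,hash)
  {ABDE}: card=3125000; try (B,hash)→32200, (E,hash)→171200, (B,merge)→405450, (E,merge)→2979700, (B,nl)→6253200, (E,nl)→78130950; best=32200 via (B,hash)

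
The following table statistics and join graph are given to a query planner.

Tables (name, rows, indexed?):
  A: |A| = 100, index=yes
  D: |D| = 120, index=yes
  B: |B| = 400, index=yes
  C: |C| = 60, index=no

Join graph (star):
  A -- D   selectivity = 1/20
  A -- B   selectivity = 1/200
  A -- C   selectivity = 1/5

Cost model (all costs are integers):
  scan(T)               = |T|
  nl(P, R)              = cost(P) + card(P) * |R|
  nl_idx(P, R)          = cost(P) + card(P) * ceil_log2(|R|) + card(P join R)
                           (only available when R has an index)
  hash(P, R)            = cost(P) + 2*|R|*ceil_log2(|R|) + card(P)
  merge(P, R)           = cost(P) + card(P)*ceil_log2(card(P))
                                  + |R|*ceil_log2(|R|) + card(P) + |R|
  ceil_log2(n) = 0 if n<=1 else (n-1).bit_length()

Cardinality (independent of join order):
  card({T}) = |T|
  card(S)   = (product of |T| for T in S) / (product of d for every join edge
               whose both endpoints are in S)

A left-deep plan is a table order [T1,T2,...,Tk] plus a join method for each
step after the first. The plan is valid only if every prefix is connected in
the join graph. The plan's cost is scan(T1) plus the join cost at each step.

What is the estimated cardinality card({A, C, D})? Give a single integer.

Tables in S: A(100), C(60), D(120)
Edges inside S: A-D(d=20), A-C(d=5)
numerator = 100 * 60 * 120 = 720000
denominator = 20 * 5 = 100
card(S) = 720000 / 100 = 7200

7200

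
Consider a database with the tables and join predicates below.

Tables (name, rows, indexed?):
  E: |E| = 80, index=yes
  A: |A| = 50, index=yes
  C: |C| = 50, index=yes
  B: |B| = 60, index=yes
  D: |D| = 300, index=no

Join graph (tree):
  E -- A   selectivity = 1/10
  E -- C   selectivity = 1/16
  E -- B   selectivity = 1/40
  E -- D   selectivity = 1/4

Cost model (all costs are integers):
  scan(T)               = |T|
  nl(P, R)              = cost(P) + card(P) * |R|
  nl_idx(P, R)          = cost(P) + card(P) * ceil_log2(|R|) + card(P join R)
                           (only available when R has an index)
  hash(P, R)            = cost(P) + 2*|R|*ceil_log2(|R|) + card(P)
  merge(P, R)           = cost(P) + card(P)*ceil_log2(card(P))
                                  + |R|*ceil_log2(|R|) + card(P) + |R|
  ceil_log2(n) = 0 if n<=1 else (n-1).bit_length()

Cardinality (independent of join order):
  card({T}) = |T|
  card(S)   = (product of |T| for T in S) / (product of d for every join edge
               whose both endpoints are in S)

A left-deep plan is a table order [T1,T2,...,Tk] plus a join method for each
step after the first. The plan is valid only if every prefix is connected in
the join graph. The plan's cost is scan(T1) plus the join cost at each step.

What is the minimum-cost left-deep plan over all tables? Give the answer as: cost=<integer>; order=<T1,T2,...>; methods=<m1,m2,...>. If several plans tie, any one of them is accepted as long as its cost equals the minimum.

cost=9570; order=B,E,C,A,D; methods=nl_idx,hash,hash,hash

Selinger DP (subsets sized 1..n):
  {E}: scan cost=80, card=80
  {A}: scan cost=50, card=50
  {C}: scan cost=50, card=50
  {B}: scan cost=60, card=60
  {D}: scan cost=300, card=300
  {AE}: card=400; try (A,hash)→760, (E,nl_idx)→800, (A,nl_idx)→960, (E,merge)→1040, (A,merge)→1070, (E,hash)→1220 …(+2); best=760 via (A,hash)
  {CE}: card=250; try (E,nl_idx)→650, (C,hash)→760, (C,nl_idx)→810, (E,merge)→1040, (C,merge)→1070, (E,hash)→1220 …(+2); best=650 via (E,nl_idx)
  {BE}: card=120; try (E,nl_idx)→600, (B,nl_idx)→680, (B,hash)→880, (E,merge)→1120, (B,merge)→1140, (E,hash)→1240 …(+2); best=600 via (E,nl_idx)
  {DE}: card=6000; try (E,hash)→1720, (D,merge)→3720, (E,merge)→3940, (D,hash)→5560, (E,nl_idx)→8400, (D,nl)→24080 …(+1); best=1720 via (E,hash)
  {ACE}: card=1250; try (A,hash)→1500, (C,hash)→1760, (A,merge)→3250, (A,nl_idx)→3400, (C,nl_idx)→4410, (C,merge)→5110 …(+2); best=1500 via (A,hash)
  {ABE}: card=600; try (A,hash)→1320, (B,hash)→1880, (A,merge)→1910, (A,nl_idx)→1920, (B,nl_idx)→3760, (B,merge)→5180 …(+2); best=1320 via (A,hash)
  {ADE}: card=30000; try (D,hash)→6560, (D,merge)→7760, (A,hash)→8320, (A,nl_idx)→67720, (A,merge)→86070, (D,nl)→120760 …(+1); best=6560 via (D,hash)
  {BCE}: card=375; try (C,hash)→1320, (B,hash)→1620, (C,nl_idx)→1695, (C,merge)→1910, (B,nl_idx)→2525, (B,merge)→3320 …(+2); best=1320 via (C,hash)
  {CDE}: card=18750; try (D,merge)→5900, (D,hash)→6300, (C,hash)→8320, (C,nl_idx)→56470, (D,nl)→75650, (C,merge)→86070 …(+1); best=5900 via (D,merge)
  {BDE}: card=9000; try (D,merge)→4560, (D,hash)→6120, (B,hash)→8440, (D,nl)→36600, (B,nl_idx)→46720, (B,merge)→86140 …(+1); best=4560 via (D,merge)
  {ABCE}: card=1875; try (A,hash)→2295, (C,hash)→2520, (B,hash)→3470, (A,merge)→5420, (A,nl_idx)→5445, (C,nl_idx)→6795 …(+6); best=2295 via (A,hash)
  {ACDE}: card=93750; try (D,hash)→8150, (D,merge)→19500, (A,hash)→25250, (C,hash)→37160, (A,nl_idx)→212150, (C,nl_idx)→280310 …(+5); best=8150 via (D,hash)
  {ABDE}: card=45000; try (D,hash)→7320, (D,merge)→10920, (A,hash)→14160, (B,hash)→37280, (A,nl_idx)→103560, (A,merge)→139910 …(+5); best=7320 via (D,hash)
  {BCDE}: card=28125; try (D,hash)→7095, (D,merge)→8070, (C,hash)→14160, (B,hash)→25370, (C,nl_idx)→86685, (D,nl)→113820 …(+5); best=7095 via (D,hash)
  {ABCDE}: card=140625; try (D,hash)→9570, (D,merge)→27795, (A,hash)→35820, (C,hash)→52920, (B,hash)→102620, (A,nl_idx)→316470 …(+9); best=9570 via (D,hash)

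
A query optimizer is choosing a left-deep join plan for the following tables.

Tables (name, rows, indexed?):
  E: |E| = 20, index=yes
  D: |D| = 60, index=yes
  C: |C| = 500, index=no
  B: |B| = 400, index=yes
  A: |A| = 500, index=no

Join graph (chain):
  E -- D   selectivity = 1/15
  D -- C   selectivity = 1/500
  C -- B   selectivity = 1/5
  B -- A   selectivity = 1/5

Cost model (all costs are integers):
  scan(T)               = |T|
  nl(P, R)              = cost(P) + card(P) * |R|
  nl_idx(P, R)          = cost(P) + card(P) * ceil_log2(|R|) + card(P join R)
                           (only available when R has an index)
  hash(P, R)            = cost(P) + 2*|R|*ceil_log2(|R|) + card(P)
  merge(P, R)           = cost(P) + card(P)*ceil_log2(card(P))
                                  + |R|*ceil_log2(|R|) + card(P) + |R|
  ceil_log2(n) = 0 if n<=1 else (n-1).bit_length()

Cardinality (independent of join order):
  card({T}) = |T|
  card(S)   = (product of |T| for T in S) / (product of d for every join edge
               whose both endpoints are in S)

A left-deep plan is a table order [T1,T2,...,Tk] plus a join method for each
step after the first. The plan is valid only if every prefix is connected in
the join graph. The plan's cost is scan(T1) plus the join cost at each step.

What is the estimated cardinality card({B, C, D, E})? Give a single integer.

Tables in S: B(400), C(500), D(60), E(20)
Edges inside S: E-D(d=15), D-C(d=500), C-B(d=5)
numerator = 400 * 500 * 60 * 20 = 240000000
denominator = 15 * 500 * 5 = 37500
card(S) = 240000000 / 37500 = 6400

6400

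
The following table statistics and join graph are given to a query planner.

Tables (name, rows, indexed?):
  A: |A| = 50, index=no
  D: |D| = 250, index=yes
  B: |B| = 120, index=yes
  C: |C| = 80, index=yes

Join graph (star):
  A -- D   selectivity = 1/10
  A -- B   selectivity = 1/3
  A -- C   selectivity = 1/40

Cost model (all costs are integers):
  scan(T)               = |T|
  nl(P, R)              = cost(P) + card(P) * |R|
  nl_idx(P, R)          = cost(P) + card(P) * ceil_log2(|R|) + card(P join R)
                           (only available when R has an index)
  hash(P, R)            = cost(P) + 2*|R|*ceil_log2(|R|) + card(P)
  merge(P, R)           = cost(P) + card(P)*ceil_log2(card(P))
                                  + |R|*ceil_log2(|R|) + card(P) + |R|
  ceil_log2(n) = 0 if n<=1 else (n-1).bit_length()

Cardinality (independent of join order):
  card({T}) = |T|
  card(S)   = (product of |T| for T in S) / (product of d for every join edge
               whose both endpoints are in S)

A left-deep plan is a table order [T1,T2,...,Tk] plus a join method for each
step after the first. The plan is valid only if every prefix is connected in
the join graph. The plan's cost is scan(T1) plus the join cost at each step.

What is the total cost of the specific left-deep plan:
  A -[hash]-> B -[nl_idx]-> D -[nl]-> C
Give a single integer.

step 1: scan A: cost=50, card=50
step 2: join B via hash
    card(P join B) = 50*120/(3) = 2000
    cost = 50 + 2*120*7 + 50 = 1780
step 3: join D via nl_idx
    card(P join D) = 2000*250/(10) = 50000
    cost = 1780 + 2000*8 + 50000 = 67780
step 4: join C via nl
    card(P join C) = 50000*80/(40) = 100000
    cost = 67780 + 50000*80 = 4067780

4067780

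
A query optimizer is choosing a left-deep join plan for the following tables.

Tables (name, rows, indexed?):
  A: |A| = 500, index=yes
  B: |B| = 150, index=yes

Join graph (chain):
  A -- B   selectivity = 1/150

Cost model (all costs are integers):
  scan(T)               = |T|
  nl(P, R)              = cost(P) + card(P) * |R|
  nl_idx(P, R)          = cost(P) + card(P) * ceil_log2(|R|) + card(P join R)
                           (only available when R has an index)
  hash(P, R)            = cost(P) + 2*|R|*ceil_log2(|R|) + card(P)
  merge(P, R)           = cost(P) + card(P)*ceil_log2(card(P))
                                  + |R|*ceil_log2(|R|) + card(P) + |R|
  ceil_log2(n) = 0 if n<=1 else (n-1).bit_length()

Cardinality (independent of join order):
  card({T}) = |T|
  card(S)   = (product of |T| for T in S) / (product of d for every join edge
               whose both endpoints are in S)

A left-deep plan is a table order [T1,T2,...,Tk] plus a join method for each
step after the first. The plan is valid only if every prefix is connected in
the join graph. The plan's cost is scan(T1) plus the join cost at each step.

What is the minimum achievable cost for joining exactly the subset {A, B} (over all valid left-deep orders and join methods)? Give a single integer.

Selinger DP over subsets of {A,B}:
  {A}: scan cost=500, card=500
  {B}: scan cost=150, card=150
  {AB}: card=500; try (A,nl_idx)→2000, (B,hash)→3400, (B,nl_idx)→5000, (A,merge)→6500, (B,merge)→6850, (A,hash)→9300 …(+2); best=2000 via (A,nl_idx)

2000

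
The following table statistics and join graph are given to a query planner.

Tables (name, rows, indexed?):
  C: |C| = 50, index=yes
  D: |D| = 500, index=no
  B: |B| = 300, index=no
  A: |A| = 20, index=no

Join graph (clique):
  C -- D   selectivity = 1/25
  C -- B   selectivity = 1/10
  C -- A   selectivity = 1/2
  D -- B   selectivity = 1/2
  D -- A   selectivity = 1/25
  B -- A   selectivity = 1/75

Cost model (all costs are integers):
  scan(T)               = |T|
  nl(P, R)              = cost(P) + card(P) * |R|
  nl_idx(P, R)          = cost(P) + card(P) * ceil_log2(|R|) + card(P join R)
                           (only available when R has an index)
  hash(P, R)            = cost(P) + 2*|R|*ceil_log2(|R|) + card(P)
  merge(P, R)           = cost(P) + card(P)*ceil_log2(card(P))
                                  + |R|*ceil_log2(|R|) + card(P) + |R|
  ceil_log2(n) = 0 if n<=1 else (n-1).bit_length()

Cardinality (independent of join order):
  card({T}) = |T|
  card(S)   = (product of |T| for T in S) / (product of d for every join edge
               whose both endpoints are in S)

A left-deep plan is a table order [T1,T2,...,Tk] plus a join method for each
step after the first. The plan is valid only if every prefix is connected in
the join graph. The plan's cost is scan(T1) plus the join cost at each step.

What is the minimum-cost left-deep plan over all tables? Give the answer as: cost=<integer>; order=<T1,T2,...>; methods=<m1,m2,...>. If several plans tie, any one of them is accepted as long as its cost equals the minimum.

Selinger DP (subsets sized 1..n):
  {C}: scan cost=50, card=50
  {D}: scan cost=500, card=500
  {B}: scan cost=300, card=300
  {A}: scan cost=20, card=20
  {CD}: card=1000; try (C,hash)→1600, (C,nl_idx)→4500, (D,merge)→5400, (C,merge)→5850, (D,hash)→9100, (D,nl)→25050 …(+1); best=1600 via (C,hash)
  {BC}: card=1500; try (C,hash)→1200, (B,merge)→3400, (C,nl_idx)→3600, (C,merge)→3650, (B,hash)→5500, (B,nl)→15050 …(+1); best=1200 via (C,hash)
  {AC}: card=500; try (A,hash)→300, (C,merge)→490, (A,merge)→520, (C,hash)→640, (C,nl_idx)→640, (C,nl)→1020 …(+1); best=300 via (A,hash)
  {BD}: card=75000; try (B,hash)→6400, (D,merge)→8300, (B,merge)→8500, (D,hash)→9600, (D,nl)→150300, (B,nl)→150500; best=6400 via (B,hash)
  {AD}: card=400; try (A,hash)→1200, (D,merge)→5140, (A,merge)→5620, (D,hash)→9040, (D,nl)→10020, (A,nl)→10500; best=1200 via (A,hash)
  {AB}: card=80; try (A,hash)→800, (B,merge)→3140, (A,merge)→3420, (B,hash)→5440, (B,nl)→6020, (A,nl)→6300; best=800 via (A,hash)
  {BCD}: card=15000; try (B,hash)→8000, (D,hash)→11700, (B,merge)→15600, (D,merge)→24200, (C,hash)→82000, (B,nl)→301600 …(+4); best=8000 via (B,hash)
  {ACD}: card=400; try (C,hash)→2200, (A,hash)→2800, (C,nl_idx)→4000, (C,merge)→5550, (D,hash)→9800, (D,merge)→10300 …(+4); best=2200 via (C,hash)
  {ABC}: card=200; try (C,hash)→1480, (C,nl_idx)→1480, (C,merge)→1790, (A,hash)→2900, (C,nl)→4800, (B,hash)→6200 …(+4); best=1480 via (C,hash)
  {ABD}: card=800; try (D,merge)→6440, (B,hash)→7000, (B,merge)→8200, (D,hash)→9880, (D,nl)→40800, (A,hash)→81600 …(+3); best=6440 via (D,merge)
  {ABCD}: card=80; try (C,hash)→7840, (B,hash)→8000, (D,merge)→8280, (B,merge)→9200, (D,hash)→10680, (C,nl_idx)→11320 …(+7); best=7840 via (C,hash)

cost=7840; order=B,A,D,C; methods=hash,merge,hash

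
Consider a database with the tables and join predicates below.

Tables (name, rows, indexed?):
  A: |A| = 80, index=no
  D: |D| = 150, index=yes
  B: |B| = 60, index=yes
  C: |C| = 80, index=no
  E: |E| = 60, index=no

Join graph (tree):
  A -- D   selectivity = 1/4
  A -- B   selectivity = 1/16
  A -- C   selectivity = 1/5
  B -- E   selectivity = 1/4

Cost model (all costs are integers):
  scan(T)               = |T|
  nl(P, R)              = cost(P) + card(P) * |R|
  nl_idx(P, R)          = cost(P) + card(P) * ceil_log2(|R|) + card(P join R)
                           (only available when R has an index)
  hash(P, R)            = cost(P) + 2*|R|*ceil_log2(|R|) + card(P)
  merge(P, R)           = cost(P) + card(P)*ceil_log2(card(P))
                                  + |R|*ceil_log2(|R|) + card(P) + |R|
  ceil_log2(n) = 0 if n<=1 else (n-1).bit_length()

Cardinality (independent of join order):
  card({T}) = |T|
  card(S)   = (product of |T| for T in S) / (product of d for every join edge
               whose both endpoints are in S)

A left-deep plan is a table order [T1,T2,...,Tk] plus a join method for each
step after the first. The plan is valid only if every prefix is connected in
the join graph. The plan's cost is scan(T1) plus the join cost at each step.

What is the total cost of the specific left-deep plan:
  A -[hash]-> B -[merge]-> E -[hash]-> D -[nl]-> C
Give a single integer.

step 1: scan A: cost=80, card=80
step 2: join B via hash
    card(P join B) = 80*60/(16) = 300
    cost = 80 + 2*60*6 + 80 = 880
step 3: join E via merge
    card(P join E) = 300*60/(4) = 4500
    cost = 880 + 300*9 + 60*6 + 300 + 60 = 4300
step 4: join D via hash
    card(P join D) = 4500*150/(4) = 168750
    cost = 4300 + 2*150*8 + 4500 = 11200
step 5: join C via nl
    card(P join C) = 168750*80/(5) = 2700000
    cost = 11200 + 168750*80 = 13511200

13511200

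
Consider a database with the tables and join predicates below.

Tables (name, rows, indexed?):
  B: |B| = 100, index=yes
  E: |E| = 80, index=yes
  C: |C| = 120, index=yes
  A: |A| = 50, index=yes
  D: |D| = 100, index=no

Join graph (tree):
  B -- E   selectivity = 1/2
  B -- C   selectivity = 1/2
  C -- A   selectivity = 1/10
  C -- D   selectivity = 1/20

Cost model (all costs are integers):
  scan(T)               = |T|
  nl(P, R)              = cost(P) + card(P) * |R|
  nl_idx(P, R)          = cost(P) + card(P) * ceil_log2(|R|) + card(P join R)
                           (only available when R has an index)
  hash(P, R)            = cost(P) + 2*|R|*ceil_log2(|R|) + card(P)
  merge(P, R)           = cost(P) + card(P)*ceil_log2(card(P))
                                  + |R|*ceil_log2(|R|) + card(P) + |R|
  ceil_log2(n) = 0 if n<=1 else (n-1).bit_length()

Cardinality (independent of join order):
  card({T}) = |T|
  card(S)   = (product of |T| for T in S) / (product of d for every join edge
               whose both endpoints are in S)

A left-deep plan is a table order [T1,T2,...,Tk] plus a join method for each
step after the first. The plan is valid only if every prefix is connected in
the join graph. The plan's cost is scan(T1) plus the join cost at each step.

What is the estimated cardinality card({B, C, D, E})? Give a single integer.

1200000

Tables in S: B(100), C(120), D(100), E(80)
Edges inside S: B-E(d=2), B-C(d=2), C-D(d=20)
numerator = 100 * 120 * 100 * 80 = 96000000
denominator = 2 * 2 * 20 = 80
card(S) = 96000000 / 80 = 1200000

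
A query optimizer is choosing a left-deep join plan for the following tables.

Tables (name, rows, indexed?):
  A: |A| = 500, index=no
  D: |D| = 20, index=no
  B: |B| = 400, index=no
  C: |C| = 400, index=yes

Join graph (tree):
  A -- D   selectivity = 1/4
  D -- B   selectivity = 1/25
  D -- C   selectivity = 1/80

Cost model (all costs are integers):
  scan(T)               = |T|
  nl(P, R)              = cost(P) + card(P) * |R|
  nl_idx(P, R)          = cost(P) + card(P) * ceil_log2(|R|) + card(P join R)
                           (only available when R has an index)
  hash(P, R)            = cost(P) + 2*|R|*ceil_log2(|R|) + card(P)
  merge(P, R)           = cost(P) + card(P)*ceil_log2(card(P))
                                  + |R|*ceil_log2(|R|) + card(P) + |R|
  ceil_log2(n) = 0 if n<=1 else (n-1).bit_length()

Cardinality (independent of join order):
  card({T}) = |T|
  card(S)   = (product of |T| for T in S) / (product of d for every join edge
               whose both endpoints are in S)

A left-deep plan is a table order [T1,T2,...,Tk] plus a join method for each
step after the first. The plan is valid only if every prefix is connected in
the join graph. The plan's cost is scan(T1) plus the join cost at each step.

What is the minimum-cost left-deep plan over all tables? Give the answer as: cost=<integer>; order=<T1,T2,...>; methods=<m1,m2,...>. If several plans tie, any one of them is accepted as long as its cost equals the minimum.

Selinger DP (subsets sized 1..n):
  {A}: scan cost=500, card=500
  {D}: scan cost=20, card=20
  {B}: scan cost=400, card=400
  {C}: scan cost=400, card=400
  {AD}: card=2500; try (D,hash)→1200, (A,merge)→5140, (D,merge)→5620, (A,hash)→9040, (A,nl)→10020, (D,nl)→10500; best=1200 via (D,hash)
  {BD}: card=320; try (D,hash)→1000, (B,merge)→4140, (D,merge)→4520, (B,hash)→7240, (B,nl)→8020, (D,nl)→8400; best=1000 via (D,hash)
  {CD}: card=100; try (C,nl_idx)→300, (D,hash)→1000, (C,merge)→4140, (D,merge)→4520, (C,hash)→7240, (C,nl)→8020 …(+1); best=300 via (C,nl_idx)
  {ABD}: card=40000; try (A,merge)→9200, (A,hash)→10320, (B,hash)→10900, (B,merge)→37700, (A,nl)→161000, (B,nl)→1001200; best=9200 via (A,merge)
  {ACD}: card=12500; try (A,merge)→6100, (A,hash)→9400, (C,hash)→10900, (C,nl_idx)→36200, (C,merge)→37700, (A,nl)→50300 …(+1); best=6100 via (A,merge)
  {BCD}: card=1600; try (B,merge)→5100, (C,nl_idx)→5480, (B,hash)→7600, (C,merge)→8200, (C,hash)→8520, (B,nl)→40300 …(+1); best=5100 via (B,merge)
  {ABCD}: card=200000; try (A,hash)→15700, (B,hash)→25800, (A,merge)→29300, (C,hash)→56400, (B,merge)→197600, (C,nl_idx)→569200 …(+4); best=15700 via (A,hash)

cost=15700; order=D,C,B,A; methods=nl_idx,merge,hash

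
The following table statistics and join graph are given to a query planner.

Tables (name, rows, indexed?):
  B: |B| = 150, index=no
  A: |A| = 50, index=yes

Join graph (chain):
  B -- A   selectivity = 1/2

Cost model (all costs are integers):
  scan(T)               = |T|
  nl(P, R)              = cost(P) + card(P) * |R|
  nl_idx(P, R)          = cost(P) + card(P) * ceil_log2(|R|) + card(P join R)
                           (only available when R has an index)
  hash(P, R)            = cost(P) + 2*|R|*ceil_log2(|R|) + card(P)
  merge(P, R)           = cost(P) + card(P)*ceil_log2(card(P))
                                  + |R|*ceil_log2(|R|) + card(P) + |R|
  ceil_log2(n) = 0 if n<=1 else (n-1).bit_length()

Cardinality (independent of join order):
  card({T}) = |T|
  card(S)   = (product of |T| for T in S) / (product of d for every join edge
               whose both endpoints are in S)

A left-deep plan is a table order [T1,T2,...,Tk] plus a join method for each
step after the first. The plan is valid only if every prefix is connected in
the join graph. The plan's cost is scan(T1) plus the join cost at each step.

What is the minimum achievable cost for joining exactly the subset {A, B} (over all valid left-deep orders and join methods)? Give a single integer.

900

Selinger DP over subsets of {A,B}:
  {B}: scan cost=150, card=150
  {A}: scan cost=50, card=50
  {AB}: card=3750; try (A,hash)→900, (B,merge)→1750, (A,merge)→1850, (B,hash)→2500, (A,nl_idx)→4800, (B,nl)→7550 …(+1); best=900 via (A,hash)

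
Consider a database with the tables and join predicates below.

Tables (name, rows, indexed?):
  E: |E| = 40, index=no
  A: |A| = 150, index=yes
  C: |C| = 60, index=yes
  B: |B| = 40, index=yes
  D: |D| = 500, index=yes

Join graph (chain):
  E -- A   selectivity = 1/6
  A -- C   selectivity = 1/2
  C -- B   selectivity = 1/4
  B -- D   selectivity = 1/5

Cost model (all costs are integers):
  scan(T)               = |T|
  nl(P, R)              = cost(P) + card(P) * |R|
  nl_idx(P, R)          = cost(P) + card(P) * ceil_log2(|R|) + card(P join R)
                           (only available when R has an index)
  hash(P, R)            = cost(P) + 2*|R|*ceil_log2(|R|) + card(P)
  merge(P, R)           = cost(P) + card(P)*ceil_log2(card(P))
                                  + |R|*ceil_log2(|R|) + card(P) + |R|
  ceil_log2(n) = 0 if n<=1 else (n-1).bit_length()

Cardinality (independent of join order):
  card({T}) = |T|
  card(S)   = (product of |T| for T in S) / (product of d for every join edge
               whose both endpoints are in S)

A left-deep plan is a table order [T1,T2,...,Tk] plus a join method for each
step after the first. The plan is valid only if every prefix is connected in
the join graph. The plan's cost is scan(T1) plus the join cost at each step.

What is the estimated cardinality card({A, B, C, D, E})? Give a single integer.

Tables in S: A(150), B(40), C(60), D(500), E(40)
Edges inside S: E-A(d=6), A-C(d=2), C-B(d=4), B-D(d=5)
numerator = 150 * 40 * 60 * 500 * 40 = 7200000000
denominator = 6 * 2 * 4 * 5 = 240
card(S) = 7200000000 / 240 = 30000000

30000000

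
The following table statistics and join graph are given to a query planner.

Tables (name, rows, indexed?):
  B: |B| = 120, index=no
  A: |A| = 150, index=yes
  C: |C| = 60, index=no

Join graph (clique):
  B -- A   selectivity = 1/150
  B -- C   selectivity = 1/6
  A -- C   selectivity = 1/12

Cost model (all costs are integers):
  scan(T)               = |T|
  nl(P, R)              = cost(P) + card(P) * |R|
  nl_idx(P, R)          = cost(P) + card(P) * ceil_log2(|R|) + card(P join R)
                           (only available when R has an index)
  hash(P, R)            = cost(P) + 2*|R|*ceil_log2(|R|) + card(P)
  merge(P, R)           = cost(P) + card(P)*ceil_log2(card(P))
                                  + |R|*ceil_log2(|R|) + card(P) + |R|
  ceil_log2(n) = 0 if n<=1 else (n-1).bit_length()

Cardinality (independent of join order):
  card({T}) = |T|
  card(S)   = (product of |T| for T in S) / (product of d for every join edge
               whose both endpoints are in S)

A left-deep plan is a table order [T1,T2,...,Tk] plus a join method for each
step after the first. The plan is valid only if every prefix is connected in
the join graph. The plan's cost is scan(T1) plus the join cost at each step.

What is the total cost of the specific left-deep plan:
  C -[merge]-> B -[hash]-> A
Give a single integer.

5040

step 1: scan C: cost=60, card=60
step 2: join B via merge
    card(P join B) = 60*120/(6) = 1200
    cost = 60 + 60*6 + 120*7 + 60 + 120 = 1440
step 3: join A via hash
    card(P join A) = 1200*150/(150*12) = 100
    cost = 1440 + 2*150*8 + 1200 = 5040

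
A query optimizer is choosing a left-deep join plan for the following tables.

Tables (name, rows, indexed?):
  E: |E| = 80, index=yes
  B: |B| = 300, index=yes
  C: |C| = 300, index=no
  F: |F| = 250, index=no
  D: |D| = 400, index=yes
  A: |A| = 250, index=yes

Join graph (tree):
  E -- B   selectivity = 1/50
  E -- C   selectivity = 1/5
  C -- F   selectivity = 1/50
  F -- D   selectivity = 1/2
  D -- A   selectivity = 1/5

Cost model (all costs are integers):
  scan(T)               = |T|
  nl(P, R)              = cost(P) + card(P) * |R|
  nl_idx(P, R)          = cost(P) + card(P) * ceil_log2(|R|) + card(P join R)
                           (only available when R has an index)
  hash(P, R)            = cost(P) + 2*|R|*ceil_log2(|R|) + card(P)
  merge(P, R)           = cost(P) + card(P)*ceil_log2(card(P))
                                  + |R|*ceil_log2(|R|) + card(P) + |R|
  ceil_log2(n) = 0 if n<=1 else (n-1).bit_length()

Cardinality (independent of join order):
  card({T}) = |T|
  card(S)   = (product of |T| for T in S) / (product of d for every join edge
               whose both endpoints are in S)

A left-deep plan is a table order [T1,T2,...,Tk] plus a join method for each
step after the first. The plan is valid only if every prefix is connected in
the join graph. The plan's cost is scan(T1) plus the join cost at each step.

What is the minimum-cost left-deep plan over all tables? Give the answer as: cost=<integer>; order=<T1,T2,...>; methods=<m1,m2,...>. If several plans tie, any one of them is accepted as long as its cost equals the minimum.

cost=28991820; order=C,F,E,B,D,A; methods=hash,hash,hash,hash,hash

Selinger DP (subsets sized 1..n):
  {E}: scan cost=80, card=80
  {B}: scan cost=300, card=300
  {C}: scan cost=300, card=300
  {F}: scan cost=250, card=250
  {D}: scan cost=400, card=400
  {A}: scan cost=250, card=250
  {BE}: card=480; try (B,nl_idx)→1280, (E,hash)→1720, (E,nl_idx)→2880, (B,merge)→3720, (E,merge)→3940, (B,hash)→5560 …(+2); best=1280 via (B,nl_idx)
  {CE}: card=4800; try (E,hash)→1720, (C,merge)→3720, (E,merge)→3940, (C,hash)→5560, (E,nl_idx)→7200, (C,nl)→24080 …(+1); best=1720 via (E,hash)
  {CF}: card=1500; try (F,hash)→4600, (C,merge)→5500, (F,merge)→5550, (C,hash)→5900, (C,nl)→75250, (F,nl)→75300; best=4600 via (F,hash)
  {DF}: card=50000; try (F,hash)→4800, (D,merge)→6500, (F,merge)→6650, (D,hash)→7700, (D,nl_idx)→52500, (D,nl)→100250 …(+1); best=4800 via (F,hash)
  {AD}: card=20000; try (A,hash)→4800, (D,merge)→6500, (A,merge)→6650, (D,hash)→7700, (D,nl_idx)→22500, (A,nl_idx)→23600 …(+2); best=4800 via (A,hash)
  {BCE}: card=28800; try (C,hash)→7160, (C,merge)→9080, (B,hash)→11920, (B,merge)→71920, (B,nl_idx)→73720, (C,nl)→145280 …(+1); best=7160 via (C,hash)
  {CEF}: card=24000; try (E,hash)→7220, (F,hash)→10520, (E,merge)→23240, (E,nl_idx)→39100, (F,merge)→71170, (E,nl)→124600 …(+1); best=7220 via (E,hash)
  {CDF}: card=300000; try (D,hash)→13300, (D,merge)→26600, (C,hash)→60200, (D,nl_idx)→318100, (D,nl)→604600, (C,merge)→857800 …(+1); best=13300 via (D,hash)
  {ADF}: card=2500000; try (F,hash)→28800, (A,hash)→58800, (F,merge)→327050, (A,merge)→857050, (A,nl_idx)→2904800, (F,nl)→5004800 …(+1); best=28800 via (F,hash)
  {BCEF}: card=144000; try (B,hash)→36620, (F,hash)→39960, (B,nl_idx)→367220, (B,merge)→394220, (F,merge)→470210, (F,nl)→7207160 …(+1); best=36620 via (B,hash)
  {CDEF}: card=4800000; try (D,hash)→38420, (E,hash)→314420, (D,merge)→395220, (D,nl_idx)→5023220, (E,merge)→6013940, (E,nl_idx)→6913300 …(+2); best=38420 via (D,hash)
  {ACDF}: card=15000000; try (A,hash)→317300, (C,hash)→2534200, (A,merge)→6015550, (A,nl_idx)→17413300, (C,merge)→57531800, (A,nl)→75013300 …(+1); best=317300 via (A,hash)
  {BCDEF}: card=28800000; try (D,hash)→187820, (D,merge)→2776620, (B,hash)→4843820, (D,nl_idx)→30132620, (D,nl)→57636620, (B,nl_idx)→72038420 …(+2); best=187820 via (D,hash)
  {ACDEF}: card=240000000; try (A,hash)→4842420, (E,hash)→15318420, (A,merge)→115240670, (A,nl_idx)→278438420, (E,nl_idx)→345317300, (E,merge)→375317940 …(+2); best=4842420 via (A,hash)
  {ABCDEF}: card=1440000000; try (A,hash)→28991820, (B,hash)→244847820, (A,merge)→748990070, (A,nl_idx)→1670587820, (B,nl_idx)→3604842420, (B,merge)→6964845420 …(+2); best=28991820 via (A,hash)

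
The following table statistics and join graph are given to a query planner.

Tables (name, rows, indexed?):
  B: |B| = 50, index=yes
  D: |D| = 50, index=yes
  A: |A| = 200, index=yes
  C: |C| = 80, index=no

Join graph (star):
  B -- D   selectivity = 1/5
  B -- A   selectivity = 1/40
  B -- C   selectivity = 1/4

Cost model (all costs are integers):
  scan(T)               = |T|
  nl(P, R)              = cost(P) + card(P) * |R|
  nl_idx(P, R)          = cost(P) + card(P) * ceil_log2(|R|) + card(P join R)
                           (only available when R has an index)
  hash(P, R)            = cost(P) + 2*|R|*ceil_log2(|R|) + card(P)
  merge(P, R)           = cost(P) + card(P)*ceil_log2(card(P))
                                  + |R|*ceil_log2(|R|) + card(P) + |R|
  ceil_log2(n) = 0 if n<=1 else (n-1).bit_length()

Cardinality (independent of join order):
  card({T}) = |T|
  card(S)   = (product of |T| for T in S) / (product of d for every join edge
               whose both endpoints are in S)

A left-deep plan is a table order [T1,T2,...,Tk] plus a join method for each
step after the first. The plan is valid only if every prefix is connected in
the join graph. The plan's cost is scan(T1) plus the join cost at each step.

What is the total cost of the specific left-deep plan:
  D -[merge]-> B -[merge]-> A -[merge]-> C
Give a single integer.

40690

step 1: scan D: cost=50, card=50
step 2: join B via merge
    card(P join B) = 50*50/(5) = 500
    cost = 50 + 50*6 + 50*6 + 50 + 50 = 750
step 3: join A via merge
    card(P join A) = 500*200/(40) = 2500
    cost = 750 + 500*9 + 200*8 + 500 + 200 = 7550
step 4: join C via merge
    card(P join C) = 2500*80/(4) = 50000
    cost = 7550 + 2500*12 + 80*7 + 2500 + 80 = 40690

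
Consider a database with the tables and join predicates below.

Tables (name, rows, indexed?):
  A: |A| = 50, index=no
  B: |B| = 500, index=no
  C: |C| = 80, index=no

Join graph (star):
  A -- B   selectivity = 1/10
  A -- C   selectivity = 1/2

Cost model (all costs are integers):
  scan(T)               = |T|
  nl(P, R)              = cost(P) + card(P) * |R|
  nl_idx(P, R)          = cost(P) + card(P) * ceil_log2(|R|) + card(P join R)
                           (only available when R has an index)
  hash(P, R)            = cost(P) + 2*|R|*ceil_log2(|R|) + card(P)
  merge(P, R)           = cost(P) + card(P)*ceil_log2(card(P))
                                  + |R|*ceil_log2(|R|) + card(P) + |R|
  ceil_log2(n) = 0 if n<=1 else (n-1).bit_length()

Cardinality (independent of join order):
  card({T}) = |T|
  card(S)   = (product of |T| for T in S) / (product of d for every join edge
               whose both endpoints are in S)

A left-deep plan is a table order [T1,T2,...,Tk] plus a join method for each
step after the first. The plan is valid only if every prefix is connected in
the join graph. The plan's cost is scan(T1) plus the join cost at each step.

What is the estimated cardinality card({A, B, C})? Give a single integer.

100000

Tables in S: A(50), B(500), C(80)
Edges inside S: A-B(d=10), A-C(d=2)
numerator = 50 * 500 * 80 = 2000000
denominator = 10 * 2 = 20
card(S) = 2000000 / 20 = 100000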